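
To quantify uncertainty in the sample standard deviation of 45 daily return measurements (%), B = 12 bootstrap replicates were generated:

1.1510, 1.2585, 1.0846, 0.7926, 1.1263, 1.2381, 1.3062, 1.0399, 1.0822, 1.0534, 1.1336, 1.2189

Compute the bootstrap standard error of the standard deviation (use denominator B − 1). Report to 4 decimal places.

SE* = 0.1346

Bootstrap SE is the standard deviation of the 12 replicate standard deviations.
Mean of replicates: (1.1510 + 1.2585 + 1.0846 + 0.7926 + 1.1263 + 1.2381 + 1.3062 + 1.0399 + 1.0822 + 1.0534 + 1.1336 + 1.2189) / 12 = 13.48530 / 12 = 1.12377
Sum of squared deviations: (+0.02723)² + (+0.13472)² + (−0.03917)² + (−0.33117)² + (+0.00253)² + (+0.11433)² + (+0.18243)² + (−0.08387)² + (−0.04157)² + (−0.07038)² + (+0.00982)² + (+0.09513)² = 0.19932
Variance = 0.19932 / 11 = 0.01812
SE* = √0.01812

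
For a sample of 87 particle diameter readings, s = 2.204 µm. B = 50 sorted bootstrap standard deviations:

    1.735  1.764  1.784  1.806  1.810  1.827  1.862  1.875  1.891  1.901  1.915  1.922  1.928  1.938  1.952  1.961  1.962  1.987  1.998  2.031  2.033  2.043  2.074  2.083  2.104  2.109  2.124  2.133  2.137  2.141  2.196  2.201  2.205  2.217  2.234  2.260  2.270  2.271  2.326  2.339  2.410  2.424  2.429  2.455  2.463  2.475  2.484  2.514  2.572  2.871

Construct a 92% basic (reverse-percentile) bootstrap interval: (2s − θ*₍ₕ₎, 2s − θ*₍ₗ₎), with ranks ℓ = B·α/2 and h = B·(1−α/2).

(1.894, 2.644)

Percentile endpoints at ranks 2 and 48: θ*₍2₎ = 1.764, θ*₍48₎ = 2.514.
Basic interval reflects these around s:
  lower = 2 × 2.204 − 2.514 = 1.894
  upper = 2 × 2.204 − 1.764 = 2.644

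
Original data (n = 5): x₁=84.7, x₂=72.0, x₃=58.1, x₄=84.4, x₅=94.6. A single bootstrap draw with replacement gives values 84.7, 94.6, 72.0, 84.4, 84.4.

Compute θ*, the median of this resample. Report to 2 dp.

θ* = 84.40

Sorted: 72.0, 84.4, 84.4, 84.7, 94.6
Median = middle value = 84.40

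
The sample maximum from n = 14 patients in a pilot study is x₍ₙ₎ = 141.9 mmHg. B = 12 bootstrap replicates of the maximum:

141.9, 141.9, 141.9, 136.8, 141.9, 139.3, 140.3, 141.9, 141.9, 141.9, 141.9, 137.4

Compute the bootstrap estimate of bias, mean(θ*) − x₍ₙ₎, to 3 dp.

bias = −1.150

mean(θ*) = (141.9 + 141.9 + 141.9 + 136.8 + 141.9 + 139.3 + 140.3 + 141.9 + 141.9 + 141.9 + 141.9 + 137.4) / 12 = 140.7500
bias = 140.7500 − 141.9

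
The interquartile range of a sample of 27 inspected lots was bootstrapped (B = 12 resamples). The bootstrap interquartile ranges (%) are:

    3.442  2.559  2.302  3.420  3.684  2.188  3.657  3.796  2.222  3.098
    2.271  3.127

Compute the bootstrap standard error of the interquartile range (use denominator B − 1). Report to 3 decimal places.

Bootstrap SE is the standard deviation of the 12 replicate interquartile ranges.
Mean of replicates: (3.442 + 2.559 + 2.302 + 3.420 + 3.684 + 2.188 + 3.657 + 3.796 + 2.222 + 3.098 + 2.271 + 3.127) / 12 = 35.7660 / 12 = 2.9805
Sum of squared deviations: (+0.4615)² + (−0.4215)² + (−0.6785)² + (+0.4395)² + (+0.7035)² + (−0.7925)² + (+0.6765)² + (+0.8155)² + (−0.7585)² + (+0.1175)² + (−0.7095)² + (+0.1465)² = 4.4038
Variance = 4.4038 / 11 = 0.4003
SE* = √0.4003

SE* = 0.633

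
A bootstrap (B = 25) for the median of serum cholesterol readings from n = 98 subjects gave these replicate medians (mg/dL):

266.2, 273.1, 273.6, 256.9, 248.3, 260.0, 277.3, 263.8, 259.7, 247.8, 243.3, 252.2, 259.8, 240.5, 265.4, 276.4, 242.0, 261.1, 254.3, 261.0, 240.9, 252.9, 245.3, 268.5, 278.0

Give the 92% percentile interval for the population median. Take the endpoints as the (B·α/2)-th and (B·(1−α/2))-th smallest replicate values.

Sorted replicates: 240.5, 240.9, 242.0, 243.3, 245.3, 247.8, 248.3, 252.2, 252.9, 254.3, 256.9, 259.7, 259.8, 260.0, 261.0, 261.1, 263.8, 265.4, 266.2, 268.5, 273.1, 273.6, 276.4, 277.3, 278.0
α = 0.08; lower rank = 25 × 0.040 = 1; upper rank = 25 × 0.960 = 24.
The 1st smallest replicate is 240.5; the 24th is 277.3.

(240.5, 277.3)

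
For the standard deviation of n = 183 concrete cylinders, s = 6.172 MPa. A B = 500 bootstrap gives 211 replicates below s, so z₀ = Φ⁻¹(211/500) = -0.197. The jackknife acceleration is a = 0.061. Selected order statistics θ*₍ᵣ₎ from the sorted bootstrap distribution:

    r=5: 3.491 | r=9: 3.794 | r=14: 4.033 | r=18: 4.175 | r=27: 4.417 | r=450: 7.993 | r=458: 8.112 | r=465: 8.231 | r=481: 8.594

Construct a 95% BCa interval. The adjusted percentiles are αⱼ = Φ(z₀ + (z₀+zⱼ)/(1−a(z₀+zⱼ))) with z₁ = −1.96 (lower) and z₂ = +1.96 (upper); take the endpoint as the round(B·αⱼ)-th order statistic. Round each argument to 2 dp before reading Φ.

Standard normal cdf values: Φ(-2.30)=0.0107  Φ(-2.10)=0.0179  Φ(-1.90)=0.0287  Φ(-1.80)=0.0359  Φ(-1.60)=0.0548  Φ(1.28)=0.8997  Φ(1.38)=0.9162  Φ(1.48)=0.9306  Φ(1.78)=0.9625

(3.794, 8.594)

Lower: z₀ + z₁ = -0.197 + (-1.960) = -2.157; 1 − a(z₀+z₁) = 1 − (0.061)(-2.157) = 1.1316; argument = -0.197 + (-2.157)/1.1316 = -2.1032 → -2.10.
α₁ = Φ(-2.10) = 0.0179; rank = round(500 × 0.0179) = 9; θ*₍9₎ = 3.794.
Upper: z₀ + z₂ = 1.763; 1 − a(z₀+z₂) = 0.8925; argument = 1.7784 → 1.78; α₂ = 0.9625; rank = 481; θ*₍481₎ = 8.594.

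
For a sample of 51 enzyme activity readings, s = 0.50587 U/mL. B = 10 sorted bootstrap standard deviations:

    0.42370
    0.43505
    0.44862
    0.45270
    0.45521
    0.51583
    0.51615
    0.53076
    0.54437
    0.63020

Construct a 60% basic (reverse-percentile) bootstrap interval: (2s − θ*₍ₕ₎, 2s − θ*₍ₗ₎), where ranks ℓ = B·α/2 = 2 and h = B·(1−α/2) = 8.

(0.48098, 0.57669)

Percentile endpoints at ranks 2 and 8: θ*₍2₎ = 0.43505, θ*₍8₎ = 0.53076.
Basic interval reflects these around s:
  lower = 2 × 0.50587 − 0.53076 = 0.48098
  upper = 2 × 0.50587 − 0.43505 = 0.57669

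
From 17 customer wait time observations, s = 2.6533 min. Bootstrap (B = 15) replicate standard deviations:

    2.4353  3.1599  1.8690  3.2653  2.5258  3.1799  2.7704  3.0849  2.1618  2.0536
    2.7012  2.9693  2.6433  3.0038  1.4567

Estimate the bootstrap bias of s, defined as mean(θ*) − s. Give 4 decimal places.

mean(θ*) = (2.4353 + 3.1599 + 1.8690 + 3.2653 + 2.5258 + 3.1799 + 2.7704 + 3.0849 + 2.1618 + 2.0536 + 2.7012 + 2.9693 + 2.6433 + 3.0038 + 1.4567) / 15 = 2.61868
bias = 2.61868 − 2.6533

bias = −0.0346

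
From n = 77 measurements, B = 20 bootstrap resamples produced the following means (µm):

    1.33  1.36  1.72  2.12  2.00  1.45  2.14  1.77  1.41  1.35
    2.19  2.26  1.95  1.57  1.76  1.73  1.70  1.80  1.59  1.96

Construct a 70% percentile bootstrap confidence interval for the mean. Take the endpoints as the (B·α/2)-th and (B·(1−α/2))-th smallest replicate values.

(1.36, 2.12)

Sorted replicates: 1.33, 1.35, 1.36, 1.41, 1.45, 1.57, 1.59, 1.70, 1.72, 1.73, 1.76, 1.77, 1.80, 1.95, 1.96, 2.00, 2.12, 2.14, 2.19, 2.26
α = 0.30; lower rank = 20 × 0.150 = 3; upper rank = 20 × 0.850 = 17.
The 3rd smallest replicate is 1.36; the 17th is 2.12.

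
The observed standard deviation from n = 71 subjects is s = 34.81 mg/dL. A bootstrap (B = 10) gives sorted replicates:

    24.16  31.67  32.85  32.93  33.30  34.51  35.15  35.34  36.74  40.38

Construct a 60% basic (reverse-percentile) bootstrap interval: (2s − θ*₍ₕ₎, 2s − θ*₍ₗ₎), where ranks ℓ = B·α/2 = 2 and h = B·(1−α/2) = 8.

Percentile endpoints at ranks 2 and 8: θ*₍2₎ = 31.67, θ*₍8₎ = 35.34.
Basic interval reflects these around s:
  lower = 2 × 34.81 − 35.34 = 34.28
  upper = 2 × 34.81 − 31.67 = 37.95

(34.28, 37.95)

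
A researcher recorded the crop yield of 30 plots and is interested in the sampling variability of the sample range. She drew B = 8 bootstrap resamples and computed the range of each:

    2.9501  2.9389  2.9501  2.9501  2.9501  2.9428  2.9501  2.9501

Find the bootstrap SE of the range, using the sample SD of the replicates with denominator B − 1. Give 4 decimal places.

SE* = 0.0044

Bootstrap SE is the standard deviation of the 8 replicate ranges.
Mean of replicates: (2.9501 + 2.9389 + 2.9501 + 2.9501 + 2.9501 + 2.9428 + 2.9501 + 2.9501) / 8 = 23.582300 / 8 = 2.947788
Sum of squared deviations: (+0.002312)² + (−0.008888)² + (+0.002312)² + (+0.002312)² + (+0.002312)² + (−0.004987)² + (+0.002312)² + (+0.002312)² = 0.000136
Variance = 0.000136 / 7 = 0.000019
SE* = √0.000019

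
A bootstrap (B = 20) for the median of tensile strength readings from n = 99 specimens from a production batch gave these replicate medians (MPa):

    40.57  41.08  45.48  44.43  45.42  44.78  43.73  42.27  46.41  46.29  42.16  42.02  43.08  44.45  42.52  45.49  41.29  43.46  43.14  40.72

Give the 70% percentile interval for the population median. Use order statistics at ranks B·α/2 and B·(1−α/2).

(41.08, 45.48)

Sorted replicates: 40.57, 40.72, 41.08, 41.29, 42.02, 42.16, 42.27, 42.52, 43.08, 43.14, 43.46, 43.73, 44.43, 44.45, 44.78, 45.42, 45.48, 45.49, 46.29, 46.41
α = 0.30; lower rank = 20 × 0.150 = 3; upper rank = 20 × 0.850 = 17.
The 3rd smallest replicate is 41.08; the 17th is 45.48.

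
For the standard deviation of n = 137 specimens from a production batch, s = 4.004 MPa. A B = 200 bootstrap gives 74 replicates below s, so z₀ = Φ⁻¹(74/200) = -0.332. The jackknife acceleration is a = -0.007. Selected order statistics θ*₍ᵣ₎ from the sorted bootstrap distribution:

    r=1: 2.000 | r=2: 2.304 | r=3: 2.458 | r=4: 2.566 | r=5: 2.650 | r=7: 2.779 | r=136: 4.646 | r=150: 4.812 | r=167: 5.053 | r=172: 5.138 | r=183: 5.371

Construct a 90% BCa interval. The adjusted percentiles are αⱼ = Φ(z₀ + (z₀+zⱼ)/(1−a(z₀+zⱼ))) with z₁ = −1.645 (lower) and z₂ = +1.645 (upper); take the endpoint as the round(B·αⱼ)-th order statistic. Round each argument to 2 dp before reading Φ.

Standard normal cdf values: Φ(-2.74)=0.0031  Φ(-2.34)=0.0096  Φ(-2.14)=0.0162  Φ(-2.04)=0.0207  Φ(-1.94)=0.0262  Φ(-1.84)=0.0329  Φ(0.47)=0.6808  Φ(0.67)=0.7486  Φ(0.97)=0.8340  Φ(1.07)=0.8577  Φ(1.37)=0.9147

Lower: z₀ + z₁ = -0.332 + (-1.645) = -1.977; 1 − a(z₀+z₁) = 1 − (-0.007)(-1.977) = 0.9862; argument = -0.332 + (-1.977)/0.9862 = -2.3367 → -2.34.
α₁ = Φ(-2.34) = 0.0096; rank = round(200 × 0.0096) = 2; θ*₍2₎ = 2.304.
Upper: z₀ + z₂ = 1.313; 1 − a(z₀+z₂) = 1.0092; argument = 0.9690 → 0.97; α₂ = 0.8340; rank = 167; θ*₍167₎ = 5.053.

(2.304, 5.053)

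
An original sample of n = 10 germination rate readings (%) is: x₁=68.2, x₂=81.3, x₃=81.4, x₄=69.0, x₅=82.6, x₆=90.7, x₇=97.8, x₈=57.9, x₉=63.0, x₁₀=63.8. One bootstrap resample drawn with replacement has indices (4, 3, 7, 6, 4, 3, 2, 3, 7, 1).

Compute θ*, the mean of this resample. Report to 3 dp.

θ* = 81.800

Resample values: 69.0, 81.4, 97.8, 90.7, 69.0, 81.4, 81.3, 81.4, 97.8, 68.2.
Mean = (69.0 + 81.4 + 97.8 + 90.7 + 69.0 + 81.4 + 81.3 + 81.4 + 97.8 + 68.2) / 10 = 818.00 / 10 = 81.800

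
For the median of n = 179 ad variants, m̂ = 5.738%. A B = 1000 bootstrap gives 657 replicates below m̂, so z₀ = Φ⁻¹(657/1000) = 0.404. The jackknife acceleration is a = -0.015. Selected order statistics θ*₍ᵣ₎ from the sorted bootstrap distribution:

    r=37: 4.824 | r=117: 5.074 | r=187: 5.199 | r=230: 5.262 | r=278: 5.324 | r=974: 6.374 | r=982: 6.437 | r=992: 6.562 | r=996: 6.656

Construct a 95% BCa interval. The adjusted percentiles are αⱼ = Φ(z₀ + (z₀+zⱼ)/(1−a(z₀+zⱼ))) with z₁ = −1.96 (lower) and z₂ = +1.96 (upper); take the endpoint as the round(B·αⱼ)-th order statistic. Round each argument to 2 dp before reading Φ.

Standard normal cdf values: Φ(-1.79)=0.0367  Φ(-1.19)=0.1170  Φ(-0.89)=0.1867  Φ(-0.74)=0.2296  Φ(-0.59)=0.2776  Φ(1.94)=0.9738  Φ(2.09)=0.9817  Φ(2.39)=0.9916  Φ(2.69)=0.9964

Lower: z₀ + z₁ = 0.404 + (-1.960) = -1.556; 1 − a(z₀+z₁) = 1 − (-0.015)(-1.556) = 0.9767; argument = 0.404 + (-1.556)/0.9767 = -1.1892 → -1.19.
α₁ = Φ(-1.19) = 0.1170; rank = round(1000 × 0.1170) = 117; θ*₍117₎ = 5.074.
Upper: z₀ + z₂ = 2.364; 1 − a(z₀+z₂) = 1.0355; argument = 2.6870 → 2.69; α₂ = 0.9964; rank = 996; θ*₍996₎ = 6.656.

(5.074, 6.656)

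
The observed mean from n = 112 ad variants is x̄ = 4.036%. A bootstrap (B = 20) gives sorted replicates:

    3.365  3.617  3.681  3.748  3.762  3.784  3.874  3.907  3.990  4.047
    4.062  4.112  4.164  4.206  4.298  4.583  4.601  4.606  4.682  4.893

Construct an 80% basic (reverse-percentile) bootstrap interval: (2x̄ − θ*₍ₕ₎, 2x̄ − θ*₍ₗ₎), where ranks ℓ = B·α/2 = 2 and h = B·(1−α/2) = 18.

(3.466, 4.455)

Percentile endpoints at ranks 2 and 18: θ*₍2₎ = 3.617, θ*₍18₎ = 4.606.
Basic interval reflects these around x̄:
  lower = 2 × 4.036 − 4.606 = 3.466
  upper = 2 × 4.036 − 3.617 = 4.455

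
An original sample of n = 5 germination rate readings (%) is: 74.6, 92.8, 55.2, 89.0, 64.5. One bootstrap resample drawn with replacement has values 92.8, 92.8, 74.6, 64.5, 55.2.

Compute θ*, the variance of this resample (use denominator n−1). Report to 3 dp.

θ* = 282.832

Mean = 75.9800; sum of squared deviations = 1131.3280
s² = 1131.3280 / 4 = 282.8320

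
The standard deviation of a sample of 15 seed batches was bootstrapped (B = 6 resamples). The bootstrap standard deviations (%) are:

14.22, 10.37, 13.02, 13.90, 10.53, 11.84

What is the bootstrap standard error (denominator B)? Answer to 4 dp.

Bootstrap SE is the standard deviation of the 6 replicate standard deviations.
Mean of replicates: (14.22 + 10.37 + 13.02 + 13.90 + 10.53 + 11.84) / 6 = 73.88000 / 6 = 12.31333
Sum of squared deviations: (+1.90667)² + (−1.94333)² + (+0.70667)² + (+1.58667)² + (−1.78333)² + (−0.47333)² = 13.83313
Variance = 13.83313 / 6 = 2.30552
SE* = √2.30552

SE* = 1.5184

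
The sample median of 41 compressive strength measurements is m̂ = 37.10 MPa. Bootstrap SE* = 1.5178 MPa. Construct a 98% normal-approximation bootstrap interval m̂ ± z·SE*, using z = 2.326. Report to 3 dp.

(33.570, 40.630)

Margin = 2.326 × 1.5178 = 3.5304
Interval: 37.10 ± 3.5304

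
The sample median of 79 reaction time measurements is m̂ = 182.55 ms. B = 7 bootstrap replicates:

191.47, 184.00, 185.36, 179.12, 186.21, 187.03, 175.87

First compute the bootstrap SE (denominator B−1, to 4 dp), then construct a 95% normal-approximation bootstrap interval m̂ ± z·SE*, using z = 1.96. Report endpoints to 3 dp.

(172.382, 192.718)

Mean of replicates = 184.1514; sum of squared deviations = 161.4663; SE* = √(161.4663/6) = 5.1876
Margin = 1.96 × 5.1876 = 10.1677
Interval: 182.55 ± 10.1677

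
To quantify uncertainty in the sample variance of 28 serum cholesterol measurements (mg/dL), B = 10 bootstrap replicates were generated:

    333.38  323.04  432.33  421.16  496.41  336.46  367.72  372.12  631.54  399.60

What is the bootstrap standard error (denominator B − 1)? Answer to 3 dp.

SE* = 93.881

Bootstrap SE is the standard deviation of the 10 replicate variances.
Mean of replicates: (333.38 + 323.04 + 432.33 + 421.16 + 496.41 + 336.46 + 367.72 + 372.12 + 631.54 + 399.60) / 10 = 4113.7600 / 10 = 411.3760
Sum of squared deviations: (−77.9960)² + (−88.3360)² + (+20.9540)² + (+9.7840)² + (+85.0340)² + (−74.9160)² + (−43.6560)² + (−39.2560)² + (+220.1640)² + (−11.7760)² = 79322.3508
Variance = 79322.3508 / 9 = 8813.5945
SE* = √8813.5945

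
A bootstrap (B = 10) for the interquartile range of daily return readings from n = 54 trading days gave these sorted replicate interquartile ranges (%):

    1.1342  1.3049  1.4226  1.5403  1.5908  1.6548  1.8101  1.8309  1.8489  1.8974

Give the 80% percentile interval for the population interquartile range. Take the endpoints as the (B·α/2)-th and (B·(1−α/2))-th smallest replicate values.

(1.1342, 1.8489)

α = 0.20; lower rank = 10 × 0.100 = 1; upper rank = 10 × 0.900 = 9.
The 1st smallest replicate is 1.1342; the 9th is 1.8489.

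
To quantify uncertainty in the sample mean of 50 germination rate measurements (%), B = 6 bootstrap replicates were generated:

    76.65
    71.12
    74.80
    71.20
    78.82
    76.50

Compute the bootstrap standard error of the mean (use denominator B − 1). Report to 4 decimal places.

Bootstrap SE is the standard deviation of the 6 replicate means.
Mean of replicates: (76.65 + 71.12 + 74.80 + 71.20 + 78.82 + 76.50) / 6 = 449.09000 / 6 = 74.84833
Sum of squared deviations: (+1.80167)² + (−3.72833)² + (−0.04833)² + (−3.64833)² + (+3.97167)² + (+1.65167)² = 48.96128
Variance = 48.96128 / 5 = 9.79226
SE* = √9.79226

SE* = 3.1293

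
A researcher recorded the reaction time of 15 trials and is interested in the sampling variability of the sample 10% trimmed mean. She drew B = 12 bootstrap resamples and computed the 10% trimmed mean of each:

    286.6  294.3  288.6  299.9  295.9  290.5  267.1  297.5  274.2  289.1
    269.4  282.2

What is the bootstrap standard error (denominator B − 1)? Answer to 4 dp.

SE* = 10.9332

Bootstrap SE is the standard deviation of the 12 replicate 10% trimmed means.
Mean of replicates: (286.6 + 294.3 + 288.6 + 299.9 + 295.9 + 290.5 + 267.1 + 297.5 + 274.2 + 289.1 + 269.4 + 282.2) / 12 = 3435.30000 / 12 = 286.27500
Sum of squared deviations: (+0.32500)² + (+8.02500)² + (+2.32500)² + (+13.62500)² + (+9.62500)² + (+4.22500)² + (−19.17500)² + (+11.22500)² + (−12.07500)² + (+2.82500)² + (−16.87500)² + (−4.07500)² = 1314.88250
Variance = 1314.88250 / 11 = 119.53477
SE* = √119.53477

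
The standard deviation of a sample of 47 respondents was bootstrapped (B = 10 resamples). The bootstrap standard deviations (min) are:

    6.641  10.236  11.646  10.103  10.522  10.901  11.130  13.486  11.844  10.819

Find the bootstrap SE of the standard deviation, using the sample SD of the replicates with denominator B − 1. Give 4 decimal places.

SE* = 1.7408

Bootstrap SE is the standard deviation of the 10 replicate standard deviations.
Mean of replicates: (6.641 + 10.236 + 11.646 + 10.103 + 10.522 + 10.901 + 11.130 + 13.486 + 11.844 + 10.819) / 10 = 107.32800 / 10 = 10.73280
Sum of squared deviations: (−4.09180)² + (−0.49680)² + (+0.91320)² + (−0.62980)² + (−0.21080)² + (+0.16820)² + (+0.39720)² + (+2.75320)² + (+1.11120)² + (+0.08620)² = 27.27302
Variance = 27.27302 / 9 = 3.03034
SE* = √3.03034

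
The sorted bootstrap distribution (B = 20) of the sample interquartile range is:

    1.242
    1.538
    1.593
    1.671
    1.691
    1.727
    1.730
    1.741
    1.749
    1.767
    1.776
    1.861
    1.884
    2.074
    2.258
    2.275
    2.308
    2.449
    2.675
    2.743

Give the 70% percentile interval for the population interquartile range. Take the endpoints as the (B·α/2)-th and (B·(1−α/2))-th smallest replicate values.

α = 0.30; lower rank = 20 × 0.150 = 3; upper rank = 20 × 0.850 = 17.
The 3rd smallest replicate is 1.593; the 17th is 2.308.

(1.593, 2.308)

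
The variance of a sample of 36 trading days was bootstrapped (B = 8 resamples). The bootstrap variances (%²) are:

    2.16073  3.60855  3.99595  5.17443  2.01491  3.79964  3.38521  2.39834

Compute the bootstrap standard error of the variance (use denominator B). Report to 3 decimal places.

Bootstrap SE is the standard deviation of the 8 replicate variances.
Mean of replicates: (2.16073 + 3.60855 + 3.99595 + 5.17443 + 2.01491 + 3.79964 + 3.38521 + 2.39834) / 8 = 26.537760 / 8 = 3.317220
Sum of squared deviations: (−1.156490)² + (+0.291330)² + (+0.678730)² + (+1.857210)² + (−1.302310)² + (+0.482420)² + (+0.067990)² + (−0.918880)² = 8.109949
Variance = 8.109949 / 8 = 1.013744
SE* = √1.013744

SE* = 1.007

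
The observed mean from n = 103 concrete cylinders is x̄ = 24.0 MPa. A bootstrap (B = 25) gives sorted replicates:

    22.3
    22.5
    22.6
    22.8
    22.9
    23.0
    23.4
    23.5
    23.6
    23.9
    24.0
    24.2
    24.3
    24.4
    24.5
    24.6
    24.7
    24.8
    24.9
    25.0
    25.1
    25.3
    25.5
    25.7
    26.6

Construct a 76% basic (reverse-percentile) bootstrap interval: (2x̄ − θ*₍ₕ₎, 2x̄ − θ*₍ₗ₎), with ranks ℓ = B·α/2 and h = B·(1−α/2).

(22.7, 25.4)

Percentile endpoints at ranks 3 and 22: θ*₍3₎ = 22.6, θ*₍22₎ = 25.3.
Basic interval reflects these around x̄:
  lower = 2 × 24.0 − 25.3 = 22.7
  upper = 2 × 24.0 − 22.6 = 25.4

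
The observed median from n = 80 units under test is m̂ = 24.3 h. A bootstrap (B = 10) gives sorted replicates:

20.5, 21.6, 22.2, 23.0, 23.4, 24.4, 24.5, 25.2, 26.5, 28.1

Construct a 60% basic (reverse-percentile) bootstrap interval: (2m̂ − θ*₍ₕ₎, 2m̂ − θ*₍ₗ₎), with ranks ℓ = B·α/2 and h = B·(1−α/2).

Percentile endpoints at ranks 2 and 8: θ*₍2₎ = 21.6, θ*₍8₎ = 25.2.
Basic interval reflects these around m̂:
  lower = 2 × 24.3 − 25.2 = 23.4
  upper = 2 × 24.3 − 21.6 = 27.0

(23.4, 27.0)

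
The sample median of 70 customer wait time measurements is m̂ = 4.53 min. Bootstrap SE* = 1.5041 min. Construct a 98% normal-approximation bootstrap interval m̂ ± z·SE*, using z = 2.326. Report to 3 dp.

(1.031, 8.029)

Margin = 2.326 × 1.5041 = 3.4985
Interval: 4.53 ± 3.4985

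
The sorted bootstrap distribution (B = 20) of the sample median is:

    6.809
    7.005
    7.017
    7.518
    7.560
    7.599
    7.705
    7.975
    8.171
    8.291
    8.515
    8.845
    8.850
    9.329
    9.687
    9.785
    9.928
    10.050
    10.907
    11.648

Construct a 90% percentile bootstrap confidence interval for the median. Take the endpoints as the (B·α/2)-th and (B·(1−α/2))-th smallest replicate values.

(6.809, 10.907)

α = 0.10; lower rank = 20 × 0.050 = 1; upper rank = 20 × 0.950 = 19.
The 1st smallest replicate is 6.809; the 19th is 10.907.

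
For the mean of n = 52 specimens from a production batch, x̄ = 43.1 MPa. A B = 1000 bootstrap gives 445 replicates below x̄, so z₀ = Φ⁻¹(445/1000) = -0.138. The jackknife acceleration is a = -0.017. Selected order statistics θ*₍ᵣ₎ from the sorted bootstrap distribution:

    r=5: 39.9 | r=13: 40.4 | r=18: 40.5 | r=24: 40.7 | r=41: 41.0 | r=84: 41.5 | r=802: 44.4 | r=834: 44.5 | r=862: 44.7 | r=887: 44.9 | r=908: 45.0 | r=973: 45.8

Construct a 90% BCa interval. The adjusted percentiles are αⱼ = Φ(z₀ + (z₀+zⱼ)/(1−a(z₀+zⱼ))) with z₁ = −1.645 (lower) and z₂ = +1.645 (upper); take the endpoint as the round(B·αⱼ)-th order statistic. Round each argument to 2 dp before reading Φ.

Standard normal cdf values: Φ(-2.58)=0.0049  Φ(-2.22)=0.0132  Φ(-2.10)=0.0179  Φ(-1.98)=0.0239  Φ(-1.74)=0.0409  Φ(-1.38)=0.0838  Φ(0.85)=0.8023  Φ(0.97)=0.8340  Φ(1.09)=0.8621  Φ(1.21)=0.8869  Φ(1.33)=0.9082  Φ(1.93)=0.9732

Lower: z₀ + z₁ = -0.138 + (-1.645) = -1.783; 1 − a(z₀+z₁) = 1 − (-0.017)(-1.783) = 0.9697; argument = -0.138 + (-1.783)/0.9697 = -1.9767 → -1.98.
α₁ = Φ(-1.98) = 0.0239; rank = round(1000 × 0.0239) = 24; θ*₍24₎ = 40.7.
Upper: z₀ + z₂ = 1.507; 1 − a(z₀+z₂) = 1.0256; argument = 1.3314 → 1.33; α₂ = 0.9082; rank = 908; θ*₍908₎ = 45.0.

(40.7, 45.0)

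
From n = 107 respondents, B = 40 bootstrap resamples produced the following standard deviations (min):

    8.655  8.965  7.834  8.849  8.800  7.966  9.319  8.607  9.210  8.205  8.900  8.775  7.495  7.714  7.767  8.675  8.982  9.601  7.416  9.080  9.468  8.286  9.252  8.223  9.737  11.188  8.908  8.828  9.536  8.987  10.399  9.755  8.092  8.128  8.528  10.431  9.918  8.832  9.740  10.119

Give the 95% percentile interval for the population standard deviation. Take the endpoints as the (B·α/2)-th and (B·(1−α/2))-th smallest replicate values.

(7.416, 10.431)

Sorted replicates: 7.416, 7.495, 7.714, 7.767, 7.834, 7.966, 8.092, 8.128, 8.205, 8.223, 8.286, 8.528, 8.607, 8.655, 8.675, 8.775, 8.800, 8.828, 8.832, 8.849, 8.900, 8.908, 8.965, 8.982, 8.987, 9.080, 9.210, 9.252, 9.319, 9.468, 9.536, 9.601, 9.737, 9.740, 9.755, 9.918, 10.119, 10.399, 10.431, 11.188
α = 0.05; lower rank = 40 × 0.025 = 1; upper rank = 40 × 0.975 = 39.
The 1st smallest replicate is 7.416; the 39th is 10.431.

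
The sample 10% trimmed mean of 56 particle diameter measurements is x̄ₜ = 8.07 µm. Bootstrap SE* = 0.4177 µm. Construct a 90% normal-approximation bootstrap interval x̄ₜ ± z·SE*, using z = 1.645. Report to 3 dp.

Margin = 1.645 × 0.4177 = 0.6871
Interval: 8.07 ± 0.6871

(7.383, 8.757)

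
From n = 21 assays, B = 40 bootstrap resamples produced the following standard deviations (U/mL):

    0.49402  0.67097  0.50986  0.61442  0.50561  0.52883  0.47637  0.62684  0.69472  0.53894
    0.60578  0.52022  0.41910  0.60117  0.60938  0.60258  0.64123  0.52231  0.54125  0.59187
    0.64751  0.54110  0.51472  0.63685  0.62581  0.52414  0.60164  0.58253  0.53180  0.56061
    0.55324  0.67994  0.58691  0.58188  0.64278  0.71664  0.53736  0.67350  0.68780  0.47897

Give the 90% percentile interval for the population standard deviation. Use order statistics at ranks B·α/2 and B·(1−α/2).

Sorted replicates: 0.41910, 0.47637, 0.47897, 0.49402, 0.50561, 0.50986, 0.51472, 0.52022, 0.52231, 0.52414, 0.52883, 0.53180, 0.53736, 0.53894, 0.54110, 0.54125, 0.55324, 0.56061, 0.58188, 0.58253, 0.58691, 0.59187, 0.60117, 0.60164, 0.60258, 0.60578, 0.60938, 0.61442, 0.62581, 0.62684, 0.63685, 0.64123, 0.64278, 0.64751, 0.67097, 0.67350, 0.67994, 0.68780, 0.69472, 0.71664
α = 0.10; lower rank = 40 × 0.050 = 2; upper rank = 40 × 0.950 = 38.
The 2nd smallest replicate is 0.47637; the 38th is 0.68780.

(0.47637, 0.68780)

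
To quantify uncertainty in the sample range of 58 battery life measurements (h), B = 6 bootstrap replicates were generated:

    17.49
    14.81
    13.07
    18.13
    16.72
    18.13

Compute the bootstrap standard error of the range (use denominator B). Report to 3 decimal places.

Bootstrap SE is the standard deviation of the 6 replicate ranges.
Mean of replicates: (17.49 + 14.81 + 13.07 + 18.13 + 16.72 + 18.13) / 6 = 98.3500 / 6 = 16.3917
Sum of squared deviations: (+1.0983)² + (−1.5817)² + (−3.3217)² + (+1.7383)² + (+0.3283)² + (+1.7383)² = 20.8929
Variance = 20.8929 / 6 = 3.4821
SE* = √3.4821

SE* = 1.866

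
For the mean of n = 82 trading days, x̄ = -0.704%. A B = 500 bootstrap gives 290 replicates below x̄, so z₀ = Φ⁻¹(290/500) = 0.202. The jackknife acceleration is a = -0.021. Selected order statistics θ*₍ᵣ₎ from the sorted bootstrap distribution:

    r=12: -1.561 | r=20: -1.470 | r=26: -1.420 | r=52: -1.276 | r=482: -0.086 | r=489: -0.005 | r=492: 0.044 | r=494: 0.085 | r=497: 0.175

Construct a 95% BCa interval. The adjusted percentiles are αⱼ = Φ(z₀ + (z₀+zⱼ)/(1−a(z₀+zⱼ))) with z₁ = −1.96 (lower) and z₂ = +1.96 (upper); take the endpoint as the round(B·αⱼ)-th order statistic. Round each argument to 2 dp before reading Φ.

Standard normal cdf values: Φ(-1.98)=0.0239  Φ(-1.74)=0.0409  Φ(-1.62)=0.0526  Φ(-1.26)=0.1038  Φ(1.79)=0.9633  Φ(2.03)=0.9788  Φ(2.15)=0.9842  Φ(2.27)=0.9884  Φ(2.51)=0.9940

(-1.420, 0.085)

Lower: z₀ + z₁ = 0.202 + (-1.960) = -1.758; 1 − a(z₀+z₁) = 1 − (-0.021)(-1.758) = 0.9631; argument = 0.202 + (-1.758)/0.9631 = -1.6234 → -1.62.
α₁ = Φ(-1.62) = 0.0526; rank = round(500 × 0.0526) = 26; θ*₍26₎ = -1.420.
Upper: z₀ + z₂ = 2.162; 1 − a(z₀+z₂) = 1.0454; argument = 2.2701 → 2.27; α₂ = 0.9884; rank = 494; θ*₍494₎ = 0.085.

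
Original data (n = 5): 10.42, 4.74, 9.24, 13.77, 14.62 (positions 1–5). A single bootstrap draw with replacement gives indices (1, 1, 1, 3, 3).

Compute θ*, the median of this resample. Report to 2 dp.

Resample values: 10.42, 10.42, 10.42, 9.24, 9.24.
Sorted: 9.24, 9.24, 10.42, 10.42, 10.42
Median = middle value = 10.42

θ* = 10.42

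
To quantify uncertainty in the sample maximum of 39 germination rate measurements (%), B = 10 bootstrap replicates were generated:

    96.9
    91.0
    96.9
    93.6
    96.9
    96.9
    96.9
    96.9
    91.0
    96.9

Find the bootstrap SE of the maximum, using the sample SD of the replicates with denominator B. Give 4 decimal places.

Bootstrap SE is the standard deviation of the 10 replicate maximums.
Mean of replicates: (96.9 + 91.0 + 96.9 + 93.6 + 96.9 + 96.9 + 96.9 + 96.9 + 91.0 + 96.9) / 10 = 953.90000 / 10 = 95.39000
Sum of squared deviations: (+1.51000)² + (−4.39000)² + (+1.51000)² + (−1.79000)² + (+1.51000)² + (+1.51000)² + (+1.51000)² + (+1.51000)² + (−4.39000)² + (+1.51000)² = 57.70900
Variance = 57.70900 / 10 = 5.77090
SE* = √5.77090

SE* = 2.4023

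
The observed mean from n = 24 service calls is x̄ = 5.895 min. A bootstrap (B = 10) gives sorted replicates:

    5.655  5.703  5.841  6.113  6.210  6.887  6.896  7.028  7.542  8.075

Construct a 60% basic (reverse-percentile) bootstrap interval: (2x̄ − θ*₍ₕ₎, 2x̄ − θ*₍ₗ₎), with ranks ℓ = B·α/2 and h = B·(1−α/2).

(4.762, 6.087)

Percentile endpoints at ranks 2 and 8: θ*₍2₎ = 5.703, θ*₍8₎ = 7.028.
Basic interval reflects these around x̄:
  lower = 2 × 5.895 − 7.028 = 4.762
  upper = 2 × 5.895 − 5.703 = 6.087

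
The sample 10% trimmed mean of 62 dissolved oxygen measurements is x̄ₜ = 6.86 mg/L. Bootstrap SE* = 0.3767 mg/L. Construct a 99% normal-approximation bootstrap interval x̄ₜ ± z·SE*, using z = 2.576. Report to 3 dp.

(5.890, 7.830)

Margin = 2.576 × 0.3767 = 0.9704
Interval: 6.86 ± 0.9704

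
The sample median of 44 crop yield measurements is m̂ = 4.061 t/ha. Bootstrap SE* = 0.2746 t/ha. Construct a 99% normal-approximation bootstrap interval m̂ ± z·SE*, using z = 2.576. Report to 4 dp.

Margin = 2.576 × 0.2746 = 0.70737
Interval: 4.061 ± 0.70737

(3.3536, 4.7684)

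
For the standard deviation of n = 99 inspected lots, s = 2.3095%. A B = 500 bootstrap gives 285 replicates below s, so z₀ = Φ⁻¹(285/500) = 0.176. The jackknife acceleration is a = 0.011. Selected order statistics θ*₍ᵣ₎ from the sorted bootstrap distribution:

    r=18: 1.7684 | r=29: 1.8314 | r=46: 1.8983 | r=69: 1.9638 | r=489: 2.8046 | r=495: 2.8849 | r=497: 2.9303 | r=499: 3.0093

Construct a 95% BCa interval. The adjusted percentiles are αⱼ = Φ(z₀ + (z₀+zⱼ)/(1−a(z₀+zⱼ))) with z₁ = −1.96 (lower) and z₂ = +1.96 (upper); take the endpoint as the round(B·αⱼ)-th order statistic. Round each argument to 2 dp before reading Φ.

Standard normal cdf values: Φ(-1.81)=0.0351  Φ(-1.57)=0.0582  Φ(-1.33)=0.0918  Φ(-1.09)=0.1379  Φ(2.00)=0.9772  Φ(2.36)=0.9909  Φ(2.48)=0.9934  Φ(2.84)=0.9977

(1.8314, 2.8849)

Lower: z₀ + z₁ = 0.176 + (-1.960) = -1.784; 1 − a(z₀+z₁) = 1 − (0.011)(-1.784) = 1.0196; argument = 0.176 + (-1.784)/1.0196 = -1.5737 → -1.57.
α₁ = Φ(-1.57) = 0.0582; rank = round(500 × 0.0582) = 29; θ*₍29₎ = 1.8314.
Upper: z₀ + z₂ = 2.136; 1 − a(z₀+z₂) = 0.9765; argument = 2.3634 → 2.36; α₂ = 0.9909; rank = 495; θ*₍495₎ = 2.8849.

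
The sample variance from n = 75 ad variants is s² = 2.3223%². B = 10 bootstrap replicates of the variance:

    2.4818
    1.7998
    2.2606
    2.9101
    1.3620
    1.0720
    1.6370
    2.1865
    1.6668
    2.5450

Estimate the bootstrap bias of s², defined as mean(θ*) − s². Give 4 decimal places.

bias = −0.3301

mean(θ*) = (2.4818 + 1.7998 + 2.2606 + 2.9101 + 1.3620 + 1.0720 + 1.6370 + 2.1865 + 1.6668 + 2.5450) / 10 = 1.99216
bias = 1.99216 − 2.3223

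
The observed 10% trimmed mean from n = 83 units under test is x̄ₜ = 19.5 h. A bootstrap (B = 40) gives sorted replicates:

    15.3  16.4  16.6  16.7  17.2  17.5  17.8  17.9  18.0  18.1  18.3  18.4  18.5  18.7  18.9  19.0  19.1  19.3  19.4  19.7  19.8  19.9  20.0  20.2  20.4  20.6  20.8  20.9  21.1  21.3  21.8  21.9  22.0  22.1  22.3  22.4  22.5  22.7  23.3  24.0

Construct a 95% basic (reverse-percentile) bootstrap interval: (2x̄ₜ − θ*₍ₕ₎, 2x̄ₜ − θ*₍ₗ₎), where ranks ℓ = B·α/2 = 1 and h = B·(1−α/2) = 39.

(15.7, 23.7)

Percentile endpoints at ranks 1 and 39: θ*₍1₎ = 15.3, θ*₍39₎ = 23.3.
Basic interval reflects these around x̄ₜ:
  lower = 2 × 19.5 − 23.3 = 15.7
  upper = 2 × 19.5 − 15.3 = 23.7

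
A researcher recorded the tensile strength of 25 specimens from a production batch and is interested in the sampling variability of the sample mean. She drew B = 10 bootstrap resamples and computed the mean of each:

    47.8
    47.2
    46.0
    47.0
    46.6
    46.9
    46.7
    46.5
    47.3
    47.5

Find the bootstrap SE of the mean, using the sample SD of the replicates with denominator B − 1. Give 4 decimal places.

SE* = 0.5276

Bootstrap SE is the standard deviation of the 10 replicate means.
Mean of replicates: (47.8 + 47.2 + 46.0 + 47.0 + 46.6 + 46.9 + 46.7 + 46.5 + 47.3 + 47.5) / 10 = 469.50000 / 10 = 46.95000
Sum of squared deviations: (+0.85000)² + (+0.25000)² + (−0.95000)² + (+0.05000)² + (−0.35000)² + (−0.05000)² + (−0.25000)² + (−0.45000)² + (+0.35000)² + (+0.55000)² = 2.50500
Variance = 2.50500 / 9 = 0.27833
SE* = √0.27833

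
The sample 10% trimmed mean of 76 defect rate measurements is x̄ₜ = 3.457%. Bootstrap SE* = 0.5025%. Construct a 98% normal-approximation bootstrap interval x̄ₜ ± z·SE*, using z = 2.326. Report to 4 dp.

(2.2882, 4.6258)

Margin = 2.326 × 0.5025 = 1.16881
Interval: 3.457 ± 1.16881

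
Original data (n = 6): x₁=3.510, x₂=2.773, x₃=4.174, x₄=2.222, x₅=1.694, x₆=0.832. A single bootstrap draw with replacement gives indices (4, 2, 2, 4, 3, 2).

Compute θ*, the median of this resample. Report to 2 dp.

Resample values: 2.222, 2.773, 2.773, 2.222, 4.174, 2.773.
Sorted: 2.222, 2.222, 2.773, 2.773, 2.773, 4.174
Median = average of the two middle values = 2.77

θ* = 2.77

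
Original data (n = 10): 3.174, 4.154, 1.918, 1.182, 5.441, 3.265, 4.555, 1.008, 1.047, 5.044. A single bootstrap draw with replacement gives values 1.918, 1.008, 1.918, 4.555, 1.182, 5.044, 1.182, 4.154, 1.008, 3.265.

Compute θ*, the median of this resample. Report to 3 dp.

Sorted: 1.008, 1.008, 1.182, 1.182, 1.918, 1.918, 3.265, 4.154, 4.555, 5.044
Median = average of the two middle values = 1.918

θ* = 1.918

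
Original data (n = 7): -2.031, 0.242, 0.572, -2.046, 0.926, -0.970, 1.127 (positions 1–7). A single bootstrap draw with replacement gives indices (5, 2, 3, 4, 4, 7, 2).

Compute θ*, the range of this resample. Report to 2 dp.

θ* = 3.17

Resample values: 0.926, 0.242, 0.572, -2.046, -2.046, 1.127, 0.242.
Range = 1.127 − -2.046 = 3.17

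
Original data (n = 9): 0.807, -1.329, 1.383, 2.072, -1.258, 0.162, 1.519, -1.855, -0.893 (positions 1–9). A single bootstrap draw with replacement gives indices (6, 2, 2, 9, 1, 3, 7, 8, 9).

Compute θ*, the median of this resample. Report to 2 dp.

Resample values: 0.162, -1.329, -1.329, -0.893, 0.807, 1.383, 1.519, -1.855, -0.893.
Sorted: -1.855, -1.329, -1.329, -0.893, -0.893, 0.162, 0.807, 1.383, 1.519
Median = middle value = -0.89

θ* = -0.89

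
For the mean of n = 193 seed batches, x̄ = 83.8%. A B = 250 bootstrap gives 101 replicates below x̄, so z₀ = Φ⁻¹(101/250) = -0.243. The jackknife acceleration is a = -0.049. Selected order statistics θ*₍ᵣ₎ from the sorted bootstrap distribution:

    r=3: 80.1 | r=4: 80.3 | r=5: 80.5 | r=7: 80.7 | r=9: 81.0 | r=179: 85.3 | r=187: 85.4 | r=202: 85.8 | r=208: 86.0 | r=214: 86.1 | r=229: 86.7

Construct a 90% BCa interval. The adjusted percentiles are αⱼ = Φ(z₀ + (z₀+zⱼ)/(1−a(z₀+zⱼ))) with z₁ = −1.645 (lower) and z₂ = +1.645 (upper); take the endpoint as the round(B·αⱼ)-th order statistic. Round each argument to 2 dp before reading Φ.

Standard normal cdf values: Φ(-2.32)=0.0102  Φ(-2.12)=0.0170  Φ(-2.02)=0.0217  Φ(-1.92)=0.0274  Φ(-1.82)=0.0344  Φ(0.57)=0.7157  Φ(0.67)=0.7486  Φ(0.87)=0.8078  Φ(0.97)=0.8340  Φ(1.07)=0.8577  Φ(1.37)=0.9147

Lower: z₀ + z₁ = -0.243 + (-1.645) = -1.888; 1 − a(z₀+z₁) = 1 − (-0.049)(-1.888) = 0.9075; argument = -0.243 + (-1.888)/0.9075 = -2.3235 → -2.32.
α₁ = Φ(-2.32) = 0.0102; rank = round(250 × 0.0102) = 3; θ*₍3₎ = 80.1.
Upper: z₀ + z₂ = 1.402; 1 − a(z₀+z₂) = 1.0687; argument = 1.0689 → 1.07; α₂ = 0.8577; rank = 214; θ*₍214₎ = 86.1.

(80.1, 86.1)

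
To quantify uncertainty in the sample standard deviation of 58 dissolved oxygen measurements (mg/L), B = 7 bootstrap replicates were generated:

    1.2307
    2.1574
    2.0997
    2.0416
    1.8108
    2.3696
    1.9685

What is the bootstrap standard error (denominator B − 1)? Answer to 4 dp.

Bootstrap SE is the standard deviation of the 7 replicate standard deviations.
Mean of replicates: (1.2307 + 2.1574 + 2.0997 + 2.0416 + 1.8108 + 2.3696 + 1.9685) / 7 = 13.67830 / 7 = 1.95404
Sum of squared deviations: (−0.72334)² + (+0.20336)² + (+0.14566)² + (+0.08756)² + (−0.14324)² + (+0.41556)² + (+0.01446)² = 0.78688
Variance = 0.78688 / 6 = 0.13115
SE* = √0.13115

SE* = 0.3621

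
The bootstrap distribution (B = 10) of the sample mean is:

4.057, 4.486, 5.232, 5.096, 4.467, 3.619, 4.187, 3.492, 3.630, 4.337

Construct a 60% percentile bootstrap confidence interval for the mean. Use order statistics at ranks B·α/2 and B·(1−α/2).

(3.619, 4.486)

Sorted replicates: 3.492, 3.619, 3.630, 4.057, 4.187, 4.337, 4.467, 4.486, 5.096, 5.232
α = 0.40; lower rank = 10 × 0.200 = 2; upper rank = 10 × 0.800 = 8.
The 2nd smallest replicate is 3.619; the 8th is 4.486.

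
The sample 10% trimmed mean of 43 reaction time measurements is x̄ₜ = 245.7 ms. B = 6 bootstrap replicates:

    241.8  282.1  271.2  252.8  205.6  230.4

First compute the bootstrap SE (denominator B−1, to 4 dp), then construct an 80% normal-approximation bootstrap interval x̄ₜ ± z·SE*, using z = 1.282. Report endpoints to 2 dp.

Mean of replicates = 247.3167; sum of squared deviations = 3867.2483; SE* = √(3867.2483/5) = 27.8110
Margin = 1.282 × 27.8110 = 35.654
Interval: 245.7 ± 35.654

(210.05, 281.35)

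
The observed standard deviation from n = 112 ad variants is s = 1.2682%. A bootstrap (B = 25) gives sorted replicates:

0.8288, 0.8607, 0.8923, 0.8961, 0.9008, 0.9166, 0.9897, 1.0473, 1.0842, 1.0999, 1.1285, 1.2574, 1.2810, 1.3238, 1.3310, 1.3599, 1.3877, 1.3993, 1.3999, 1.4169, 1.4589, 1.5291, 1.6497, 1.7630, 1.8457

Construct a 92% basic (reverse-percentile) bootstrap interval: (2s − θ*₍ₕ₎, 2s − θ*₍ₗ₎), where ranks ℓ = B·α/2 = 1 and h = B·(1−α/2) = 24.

Percentile endpoints at ranks 1 and 24: θ*₍1₎ = 0.8288, θ*₍24₎ = 1.7630.
Basic interval reflects these around s:
  lower = 2 × 1.2682 − 1.7630 = 0.7734
  upper = 2 × 1.2682 − 0.8288 = 1.7076

(0.7734, 1.7076)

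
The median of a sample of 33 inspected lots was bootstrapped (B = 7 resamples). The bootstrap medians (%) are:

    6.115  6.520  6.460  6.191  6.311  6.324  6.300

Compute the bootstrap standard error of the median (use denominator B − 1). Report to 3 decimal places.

SE* = 0.141

Bootstrap SE is the standard deviation of the 7 replicate medians.
Mean of replicates: (6.115 + 6.520 + 6.460 + 6.191 + 6.311 + 6.324 + 6.300) / 7 = 44.2210 / 7 = 6.3173
Sum of squared deviations: (−0.2023)² + (+0.2027)² + (+0.1427)² + (−0.1263)² + (−0.0063)² + (+0.0067)² + (−0.0173)² = 0.1187
Variance = 0.1187 / 6 = 0.0198
SE* = √0.0198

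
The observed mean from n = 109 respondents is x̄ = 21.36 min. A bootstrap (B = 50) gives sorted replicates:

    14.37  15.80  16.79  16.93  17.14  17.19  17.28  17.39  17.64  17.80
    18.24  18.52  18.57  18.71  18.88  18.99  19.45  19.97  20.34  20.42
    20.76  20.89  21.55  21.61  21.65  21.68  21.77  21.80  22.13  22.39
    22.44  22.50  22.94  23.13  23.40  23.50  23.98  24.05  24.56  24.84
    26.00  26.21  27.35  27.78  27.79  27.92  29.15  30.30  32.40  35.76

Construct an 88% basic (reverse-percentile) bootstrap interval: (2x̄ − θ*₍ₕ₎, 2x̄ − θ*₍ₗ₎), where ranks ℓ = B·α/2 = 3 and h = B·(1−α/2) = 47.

Percentile endpoints at ranks 3 and 47: θ*₍3₎ = 16.79, θ*₍47₎ = 29.15.
Basic interval reflects these around x̄:
  lower = 2 × 21.36 − 29.15 = 13.57
  upper = 2 × 21.36 − 16.79 = 25.93

(13.57, 25.93)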